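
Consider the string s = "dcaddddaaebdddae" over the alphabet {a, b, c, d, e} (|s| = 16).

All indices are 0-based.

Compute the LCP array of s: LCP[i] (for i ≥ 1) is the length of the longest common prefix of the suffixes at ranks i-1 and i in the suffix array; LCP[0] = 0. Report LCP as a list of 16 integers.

[0, 1, 1, 2, 0, 0, 0, 2, 1, 1, 3, 2, 4, 3, 0, 1]

rank | idx | suffix
   0 |   7 | aaebdddae
   1 |   2 | addddaaebdddae
   2 |  14 | ae
   3 |   8 | aebdddae
   4 |  10 | bdddae
   5 |   1 | caddddaaebdddae
   6 |   6 | daaebdddae
   7 |  13 | dae
   8 |   0 | dcaddddaaebdddae
   9 |   5 | ddaaebdddae
  10 |  12 | ddae
  11 |   4 | dddaaebdddae
  12 |  11 | dddae
  13 |   3 | ddddaaebdddae
  14 |  15 | e
  15 |   9 | ebdddae

SA = [7, 2, 14, 8, 10, 1, 6, 13, 0, 5, 12, 4, 11, 3, 15, 9]
i: (SA[i-1],SA[i]) lcp shared
  1: (7,2) 1 'a'
  2: (2,14) 1 'a'
  3: (14,8) 2 'ae'
  4: (8,10) 0 ''
  5: (10,1) 0 ''
  6: (1,6) 0 ''
  7: (6,13) 2 'da'
  8: (13,0) 1 'd'
  9: (0,5) 1 'd'
  10: (5,12) 3 'dda'
  11: (12,4) 2 'dd'
  12: (4,11) 4 'ddda'
  13: (11,3) 3 'ddd'
  14: (3,15) 0 ''
  15: (15,9) 1 'e'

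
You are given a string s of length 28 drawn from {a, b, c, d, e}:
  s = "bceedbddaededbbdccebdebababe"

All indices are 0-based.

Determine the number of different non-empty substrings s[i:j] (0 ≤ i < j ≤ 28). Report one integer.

371

rank→(start, suffix):
  0 → (23, 'ababe')
  1 → (25, 'abe')
  2 → (8, 'aededbbdccebdebababe')
  3 → (22, 'bababe')
  4 → (24, 'babe')
  5 → (13, 'bbdccebdebababe')
  6 → (0, 'bceedbddaededbbdccebdebababe')
  7 → (14, 'bdccebdebababe')
  8 → (5, 'bddaededbbdccebdebababe')
  9 → (19, 'bdebababe')
  10 → (26, 'be')
  11 → (16, 'ccebdebababe')
  12 → (17, 'cebdebababe')
  13 → (1, 'ceedbddaededbbdccebdebababe')
  14 → (7, 'daededbbdccebdebababe')
  15 → (12, 'dbbdccebdebababe')
  16 → (4, 'dbddaededbbdccebdebababe')
  17 → (15, 'dccebdebababe')
  18 → (6, 'ddaededbbdccebdebababe')
  19 → (20, 'debababe')
  20 → (10, 'dedbbdccebdebababe')
  21 → (27, 'e')
  22 → (21, 'ebababe')
  23 → (18, 'ebdebababe')
  24 → (11, 'edbbdccebdebababe')
  25 → (3, 'edbddaededbbdccebdebababe')
  26 → (9, 'ededbbdccebdebababe')
  27 → (2, 'eedbddaededbbdccebdebababe')

SA = [23, 25, 8, 22, 24, 13, 0, 14, 5, 19, 26, 16, 17, 1, 7, 12, 4, 15, 6, 20, 10, 27, 21, 18, 11, 3, 9, 2]
i: (SA[i-1],SA[i]) lcp shared
  1: (23,25) 2 'ab'
  2: (25,8) 1 'a'
  3: (8,22) 0 ''
  4: (22,24) 3 'bab'
  5: (24,13) 1 'b'
  6: (13,0) 1 'b'
  7: (0,14) 1 'b'
  8: (14,5) 2 'bd'
  9: (5,19) 2 'bd'
  10: (19,26) 1 'b'
  11: (26,16) 0 ''
  12: (16,17) 1 'c'
  13: (17,1) 2 'ce'
  14: (1,7) 0 ''
  15: (7,12) 1 'd'
  16: (12,4) 2 'db'
  17: (4,15) 1 'd'
  18: (15,6) 1 'd'
  19: (6,20) 1 'd'
  20: (20,10) 2 'de'
  21: (10,27) 0 ''
  22: (27,21) 1 'e'
  23: (21,18) 2 'eb'
  24: (18,11) 1 'e'
  25: (11,3) 3 'edb'
  26: (3,9) 2 'ed'
  27: (9,2) 1 'e'

n(n+1)/2 = 28·29/2 = 406
Σ LCP = 0 + 2 + 1 + 0 + 3 + 1 + 1 + 1 + 2 + 2 + 1 + 0 + 1 + 2 + 0 + 1 + 2 + 1 + 1 + 1 + 2 + 0 + 1 + 2 + 1 + 3 + 2 + 1 = 35
distinct = 406 − 35 = 371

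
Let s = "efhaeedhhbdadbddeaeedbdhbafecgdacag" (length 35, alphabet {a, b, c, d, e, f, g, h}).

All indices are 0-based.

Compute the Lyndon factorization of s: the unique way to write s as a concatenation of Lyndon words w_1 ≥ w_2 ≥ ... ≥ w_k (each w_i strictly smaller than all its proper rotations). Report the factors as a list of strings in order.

["efh", "aeedhhbd", "adbddeaeedbdhbafecgd", "acag"]

emit factor 1: 'efh' (i=0, period=3)
emit factor 2: 'aeedhhbd' (i=3, period=8)
emit factor 3: 'adbddeaeedbdhbafecgd' (i=11, period=20)
emit factor 4: 'acag' (i=31, period=4)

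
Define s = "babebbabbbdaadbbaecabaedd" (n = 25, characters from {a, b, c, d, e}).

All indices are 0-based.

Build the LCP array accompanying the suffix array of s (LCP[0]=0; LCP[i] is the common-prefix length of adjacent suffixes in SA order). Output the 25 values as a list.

sorted suffixes:
  #0 SA[0]=11  'aadbbaecabaedd'
  #1 SA[1]=19  'abaedd'
  #2 SA[2]=6  'abbbdaadbbaecabaedd'
  #3 SA[3]=1  'abebbabbbdaadbbaecabaedd'
  #4 SA[4]=12  'adbbaecabaedd'
  #5 SA[5]=16  'aecabaedd'
  #6 SA[6]=21  'aedd'
  #7 SA[7]=5  'babbbdaadbbaecabaedd'
  #8 SA[8]=0  'babebbabbbdaadbbaecabaedd'
  #9 SA[9]=15  'baecabaedd'
  #10 SA[10]=20  'baedd'
  #11 SA[11]=4  'bbabbbdaadbbaecabaedd'
  #12 SA[12]=14  'bbaecabaedd'
  #13 SA[13]=7  'bbbdaadbbaecabaedd'
  #14 SA[14]=8  'bbdaadbbaecabaedd'
  #15 SA[15]=9  'bdaadbbaecabaedd'
  #16 SA[16]=2  'bebbabbbdaadbbaecabaedd'
  #17 SA[17]=18  'cabaedd'
  #18 SA[18]=24  'd'
  #19 SA[19]=10  'daadbbaecabaedd'
  #20 SA[20]=13  'dbbaecabaedd'
  #21 SA[21]=23  'dd'
  #22 SA[22]=3  'ebbabbbdaadbbaecabaedd'
  #23 SA[23]=17  'ecabaedd'
  #24 SA[24]=22  'edd'

SA = [11, 19, 6, 1, 12, 16, 21, 5, 0, 15, 20, 4, 14, 7, 8, 9, 2, 18, 24, 10, 13, 23, 3, 17, 22]
[i] adj suffixes → lcp
  [1] 11/19 → 1 ('a')
  [2] 19/6 → 2 ('ab')
  [3] 6/1 → 2 ('ab')
  [4] 1/12 → 1 ('a')
  [5] 12/16 → 1 ('a')
  [6] 16/21 → 2 ('ae')
  [7] 21/5 → 0 ('')
  [8] 5/0 → 3 ('bab')
  [9] 0/15 → 2 ('ba')
  [10] 15/20 → 3 ('bae')
  [11] 20/4 → 1 ('b')
  [12] 4/14 → 3 ('bba')
  [13] 14/7 → 2 ('bb')
  [14] 7/8 → 2 ('bb')
  [15] 8/9 → 1 ('b')
  [16] 9/2 → 1 ('b')
  [17] 2/18 → 0 ('')
  [18] 18/24 → 0 ('')
  [19] 24/10 → 1 ('d')
  [20] 10/13 → 1 ('d')
  [21] 13/23 → 1 ('d')
  [22] 23/3 → 0 ('')
  [23] 3/17 → 1 ('e')
  [24] 17/22 → 1 ('e')

[0, 1, 2, 2, 1, 1, 2, 0, 3, 2, 3, 1, 3, 2, 2, 1, 1, 0, 0, 1, 1, 1, 0, 1, 1]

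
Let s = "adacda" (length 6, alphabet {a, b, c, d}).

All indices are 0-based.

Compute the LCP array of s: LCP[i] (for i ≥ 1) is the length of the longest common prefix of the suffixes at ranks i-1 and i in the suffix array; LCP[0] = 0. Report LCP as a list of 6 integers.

[0, 1, 1, 0, 0, 2]

sorted suffixes:
  #0 SA[0]=5  'a'
  #1 SA[1]=2  'acda'
  #2 SA[2]=0  'adacda'
  #3 SA[3]=3  'cda'
  #4 SA[4]=4  'da'
  #5 SA[5]=1  'dacda'

SA = [5, 2, 0, 3, 4, 1]
i: (SA[i-1],SA[i]) lcp shared
  1: (5,2) 1 'a'
  2: (2,0) 1 'a'
  3: (0,3) 0 ''
  4: (3,4) 0 ''
  5: (4,1) 2 'da'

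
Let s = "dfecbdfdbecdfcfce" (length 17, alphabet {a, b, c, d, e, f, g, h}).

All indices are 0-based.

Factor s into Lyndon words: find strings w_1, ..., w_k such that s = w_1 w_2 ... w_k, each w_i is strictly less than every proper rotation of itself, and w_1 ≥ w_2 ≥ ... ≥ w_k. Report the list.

emit factor 1: 'dfe' (i=0, period=3)
emit factor 2: 'c' (i=3, period=1)
emit factor 3: 'bdfdbecdfcfce' (i=4, period=13)

["dfe", "c", "bdfdbecdfcfce"]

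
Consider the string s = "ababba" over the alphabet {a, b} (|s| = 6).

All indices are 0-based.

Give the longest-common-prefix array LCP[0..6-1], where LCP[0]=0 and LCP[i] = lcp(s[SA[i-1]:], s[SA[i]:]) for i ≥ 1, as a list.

rank | idx | suffix
   0 |   5 | a
   1 |   0 | ababba
   2 |   2 | abba
   3 |   4 | ba
   4 |   1 | babba
   5 |   3 | bba

SA = [5, 0, 2, 4, 1, 3]
i: (SA[i-1],SA[i]) lcp shared
  1: (5,0) 1 'a'
  2: (0,2) 2 'ab'
  3: (2,4) 0 ''
  4: (4,1) 2 'ba'
  5: (1,3) 1 'b'

[0, 1, 2, 0, 2, 1]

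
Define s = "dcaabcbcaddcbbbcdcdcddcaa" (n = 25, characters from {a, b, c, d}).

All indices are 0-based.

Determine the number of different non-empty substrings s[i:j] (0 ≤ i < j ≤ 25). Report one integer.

sorted suffixes:
  #0 SA[0]=24  'a'
  #1 SA[1]=23  'aa'
  #2 SA[2]=2  'aabcbcaddcbbbcdcdcddcaa'
  #3 SA[3]=3  'abcbcaddcbbbcdcdcddcaa'
  #4 SA[4]=8  'addcbbbcdcdcddcaa'
  #5 SA[5]=12  'bbbcdcdcddcaa'
  #6 SA[6]=13  'bbcdcdcddcaa'
  #7 SA[7]=6  'bcaddcbbbcdcdcddcaa'
  #8 SA[8]=4  'bcbcaddcbbbcdcdcddcaa'
  #9 SA[9]=14  'bcdcdcddcaa'
  #10 SA[10]=22  'caa'
  #11 SA[11]=1  'caabcbcaddcbbbcdcdcddcaa'
  #12 SA[12]=7  'caddcbbbcdcdcddcaa'
  #13 SA[13]=11  'cbbbcdcdcddcaa'
  #14 SA[14]=5  'cbcaddcbbbcdcdcddcaa'
  #15 SA[15]=15  'cdcdcddcaa'
  #16 SA[16]=17  'cdcddcaa'
  #17 SA[17]=19  'cddcaa'
  #18 SA[18]=21  'dcaa'
  #19 SA[19]=0  'dcaabcbcaddcbbbcdcdcddcaa'
  #20 SA[20]=10  'dcbbbcdcdcddcaa'
  #21 SA[21]=16  'dcdcddcaa'
  #22 SA[22]=18  'dcddcaa'
  #23 SA[23]=20  'ddcaa'
  #24 SA[24]=9  'ddcbbbcdcdcddcaa'

SA = [24, 23, 2, 3, 8, 12, 13, 6, 4, 14, 22, 1, 7, 11, 5, 15, 17, 19, 21, 0, 10, 16, 18, 20, 9]
rank  pair      lcp
   1  s[24:],s[23:]  1  'a'
   2  s[23:],s[2:]  2  'aa'
   3  s[2:],s[3:]  1  'a'
   4  s[3:],s[8:]  1  'a'
   5  s[8:],s[12:]  0  ''
   6  s[12:],s[13:]  2  'bb'
   7  s[13:],s[6:]  1  'b'
   8  s[6:],s[4:]  2  'bc'
   9  s[4:],s[14:]  2  'bc'
  10  s[14:],s[22:]  0  ''
  11  s[22:],s[1:]  3  'caa'
  12  s[1:],s[7:]  2  'ca'
  13  s[7:],s[11:]  1  'c'
  14  s[11:],s[5:]  2  'cb'
  15  s[5:],s[15:]  1  'c'
  16  s[15:],s[17:]  4  'cdcd'
  17  s[17:],s[19:]  2  'cd'
  18  s[19:],s[21:]  0  ''
  19  s[21:],s[0:]  4  'dcaa'
  20  s[0:],s[10:]  2  'dc'
  21  s[10:],s[16:]  2  'dc'
  22  s[16:],s[18:]  3  'dcd'
  23  s[18:],s[20:]  1  'd'
  24  s[20:],s[9:]  3  'ddc'

n(n+1)/2 = 25·26/2 = 325
Σ LCP = 0 + 1 + 2 + 1 + 1 + 0 + 2 + 1 + 2 + 2 + 0 + 3 + 2 + 1 + 2 + 1 + 4 + 2 + 0 + 4 + 2 + 2 + 3 + 1 + 3 = 42
distinct = 325 − 42 = 283

283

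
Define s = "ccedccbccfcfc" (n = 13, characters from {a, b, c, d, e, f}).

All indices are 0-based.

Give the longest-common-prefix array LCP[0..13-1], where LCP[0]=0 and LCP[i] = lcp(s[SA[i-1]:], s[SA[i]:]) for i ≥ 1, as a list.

[0, 0, 1, 1, 2, 2, 1, 1, 3, 0, 0, 0, 2]

rank | idx | suffix
   0 |   6 | bccfcfc
   1 |  12 | c
   2 |   5 | cbccfcfc
   3 |   4 | ccbccfcfc
   4 |   0 | ccedccbccfcfc
   5 |   7 | ccfcfc
   6 |   1 | cedccbccfcfc
   7 |  10 | cfc
   8 |   8 | cfcfc
   9 |   3 | dccbccfcfc
  10 |   2 | edccbccfcfc
  11 |  11 | fc
  12 |   9 | fcfc

SA = [6, 12, 5, 4, 0, 7, 1, 10, 8, 3, 2, 11, 9]
rank  pair      lcp
   1  s[6:],s[12:]  0  ''
   2  s[12:],s[5:]  1  'c'
   3  s[5:],s[4:]  1  'c'
   4  s[4:],s[0:]  2  'cc'
   5  s[0:],s[7:]  2  'cc'
   6  s[7:],s[1:]  1  'c'
   7  s[1:],s[10:]  1  'c'
   8  s[10:],s[8:]  3  'cfc'
   9  s[8:],s[3:]  0  ''
  10  s[3:],s[2:]  0  ''
  11  s[2:],s[11:]  0  ''
  12  s[11:],s[9:]  2  'fc'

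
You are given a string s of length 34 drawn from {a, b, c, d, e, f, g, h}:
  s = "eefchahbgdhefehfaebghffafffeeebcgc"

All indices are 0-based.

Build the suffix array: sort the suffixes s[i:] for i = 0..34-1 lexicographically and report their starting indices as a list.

rank→(start, suffix):
  0 → (16, 'aebghffafffeeebcgc')
  1 → (23, 'afffeeebcgc')
  2 → (5, 'ahbgdhefehfaebghffafffeeebcgc')
  3 → (30, 'bcgc')
  4 → (7, 'bgdhefehfaebghffafffeeebcgc')
  5 → (18, 'bghffafffeeebcgc')
  6 → (33, 'c')
  7 → (31, 'cgc')
  8 → (3, 'chahbgdhefehfaebghffafffeeebcgc')
  9 → (9, 'dhefehfaebghffafffeeebcgc')
  10 → (29, 'ebcgc')
  11 → (17, 'ebghffafffeeebcgc')
  12 → (28, 'eebcgc')
  13 → (27, 'eeebcgc')
  14 → (0, 'eefchahbgdhefehfaebghffafffeeebcgc')
  15 → (1, 'efchahbgdhefehfaebghffafffeeebcgc')
  16 → (11, 'efehfaebghffafffeeebcgc')
  17 → (13, 'ehfaebghffafffeeebcgc')
  18 → (15, 'faebghffafffeeebcgc')
  19 → (22, 'fafffeeebcgc')
  20 → (2, 'fchahbgdhefehfaebghffafffeeebcgc')
  21 → (26, 'feeebcgc')
  22 → (12, 'fehfaebghffafffeeebcgc')
  23 → (21, 'ffafffeeebcgc')
  24 → (25, 'ffeeebcgc')
  25 → (24, 'fffeeebcgc')
  26 → (32, 'gc')
  27 → (8, 'gdhefehfaebghffafffeeebcgc')
  28 → (19, 'ghffafffeeebcgc')
  29 → (4, 'hahbgdhefehfaebghffafffeeebcgc')
  30 → (6, 'hbgdhefehfaebghffafffeeebcgc')
  31 → (10, 'hefehfaebghffafffeeebcgc')
  32 → (14, 'hfaebghffafffeeebcgc')
  33 → (20, 'hffafffeeebcgc')

[16, 23, 5, 30, 7, 18, 33, 31, 3, 9, 29, 17, 28, 27, 0, 1, 11, 13, 15, 22, 2, 26, 12, 21, 25, 24, 32, 8, 19, 4, 6, 10, 14, 20]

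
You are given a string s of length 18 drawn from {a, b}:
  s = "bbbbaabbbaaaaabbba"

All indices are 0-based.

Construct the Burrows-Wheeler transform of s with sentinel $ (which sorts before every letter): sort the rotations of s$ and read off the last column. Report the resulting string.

abbaaabaabbbbbbaab$

rank  rotation             last
    0  $bbbbaabbbaaaaabbba  a
    1  a$bbbbaabbbaaaaabbb  b
    2  aaaaabbba$bbbbaabbb  b
    3  aaaabbba$bbbbaabbba  a
    4  aaabbba$bbbbaabbbaa  a
    5  aabbba$bbbbaabbbaaa  a
    6  aabbbaaaaabbba$bbbb  b
    7  abbba$bbbbaabbbaaaa  a
    8  abbbaaaaabbba$bbbba  a
    9  ba$bbbbaabbbaaaaabb  b
   10  baaaaabbba$bbbbaabb  b
   11  baabbbaaaaabbba$bbb  b
   12  bba$bbbbaabbbaaaaab  b
   13  bbaaaaabbba$bbbbaab  b
   14  bbaabbbaaaaabbba$bb  b
   15  bbba$bbbbaabbbaaaaa  a
   16  bbbaaaaabbba$bbbbaa  a
   17  bbbaabbbaaaaabbba$b  b
   18  bbbbaabbbaaaaabbba$  $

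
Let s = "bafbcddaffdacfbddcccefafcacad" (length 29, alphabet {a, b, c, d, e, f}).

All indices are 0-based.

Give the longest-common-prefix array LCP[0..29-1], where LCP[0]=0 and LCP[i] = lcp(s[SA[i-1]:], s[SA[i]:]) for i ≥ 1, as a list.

sorted suffixes:
  #0 SA[0]=25  'acad'
  #1 SA[1]=11  'acfbddcccefafcacad'
  #2 SA[2]=27  'ad'
  #3 SA[3]=1  'afbcddaffdacfbddcccefafcacad'
  #4 SA[4]=22  'afcacad'
  #5 SA[5]=7  'affdacfbddcccefafcacad'
  #6 SA[6]=0  'bafbcddaffdacfbddcccefafcacad'
  #7 SA[7]=3  'bcddaffdacfbddcccefafcacad'
  #8 SA[8]=14  'bddcccefafcacad'
  #9 SA[9]=24  'cacad'
  #10 SA[10]=26  'cad'
  #11 SA[11]=17  'cccefafcacad'
  #12 SA[12]=18  'ccefafcacad'
  #13 SA[13]=4  'cddaffdacfbddcccefafcacad'
  #14 SA[14]=19  'cefafcacad'
  #15 SA[15]=12  'cfbddcccefafcacad'
  #16 SA[16]=28  'd'
  #17 SA[17]=10  'dacfbddcccefafcacad'
  #18 SA[18]=6  'daffdacfbddcccefafcacad'
  #19 SA[19]=16  'dcccefafcacad'
  #20 SA[20]=5  'ddaffdacfbddcccefafcacad'
  #21 SA[21]=15  'ddcccefafcacad'
  #22 SA[22]=20  'efafcacad'
  #23 SA[23]=21  'fafcacad'
  #24 SA[24]=2  'fbcddaffdacfbddcccefafcacad'
  #25 SA[25]=13  'fbddcccefafcacad'
  #26 SA[26]=23  'fcacad'
  #27 SA[27]=9  'fdacfbddcccefafcacad'
  #28 SA[28]=8  'ffdacfbddcccefafcacad'

SA = [25, 11, 27, 1, 22, 7, 0, 3, 14, 24, 26, 17, 18, 4, 19, 12, 28, 10, 6, 16, 5, 15, 20, 21, 2, 13, 23, 9, 8]
rank  pair      lcp
   1  s[25:],s[11:]  2  'ac'
   2  s[11:],s[27:]  1  'a'
   3  s[27:],s[1:]  1  'a'
   4  s[1:],s[22:]  2  'af'
   5  s[22:],s[7:]  2  'af'
   6  s[7:],s[0:]  0  ''
   7  s[0:],s[3:]  1  'b'
   8  s[3:],s[14:]  1  'b'
   9  s[14:],s[24:]  0  ''
  10  s[24:],s[26:]  2  'ca'
  11  s[26:],s[17:]  1  'c'
  12  s[17:],s[18:]  2  'cc'
  13  s[18:],s[4:]  1  'c'
  14  s[4:],s[19:]  1  'c'
  15  s[19:],s[12:]  1  'c'
  16  s[12:],s[28:]  0  ''
  17  s[28:],s[10:]  1  'd'
  18  s[10:],s[6:]  2  'da'
  19  s[6:],s[16:]  1  'd'
  20  s[16:],s[5:]  1  'd'
  21  s[5:],s[15:]  2  'dd'
  22  s[15:],s[20:]  0  ''
  23  s[20:],s[21:]  0  ''
  24  s[21:],s[2:]  1  'f'
  25  s[2:],s[13:]  2  'fb'
  26  s[13:],s[23:]  1  'f'
  27  s[23:],s[9:]  1  'f'
  28  s[9:],s[8:]  1  'f'

[0, 2, 1, 1, 2, 2, 0, 1, 1, 0, 2, 1, 2, 1, 1, 1, 0, 1, 2, 1, 1, 2, 0, 0, 1, 2, 1, 1, 1]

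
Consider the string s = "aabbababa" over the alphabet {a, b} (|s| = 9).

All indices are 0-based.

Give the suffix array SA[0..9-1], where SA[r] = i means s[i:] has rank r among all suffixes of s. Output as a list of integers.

sorted suffixes:
  #0 SA[0]=8  'a'
  #1 SA[1]=0  'aabbababa'
  #2 SA[2]=6  'aba'
  #3 SA[3]=4  'ababa'
  #4 SA[4]=1  'abbababa'
  #5 SA[5]=7  'ba'
  #6 SA[6]=5  'baba'
  #7 SA[7]=3  'bababa'
  #8 SA[8]=2  'bbababa'

[8, 0, 6, 4, 1, 7, 5, 3, 2]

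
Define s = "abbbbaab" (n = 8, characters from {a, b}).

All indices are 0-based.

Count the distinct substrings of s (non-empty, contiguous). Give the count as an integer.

26

rank | idx | suffix
   0 |   5 | aab
   1 |   6 | ab
   2 |   0 | abbbbaab
   3 |   7 | b
   4 |   4 | baab
   5 |   3 | bbaab
   6 |   2 | bbbaab
   7 |   1 | bbbbaab

SA = [5, 6, 0, 7, 4, 3, 2, 1]
rank  pair      lcp
   1  s[5:],s[6:]  1  'a'
   2  s[6:],s[0:]  2  'ab'
   3  s[0:],s[7:]  0  ''
   4  s[7:],s[4:]  1  'b'
   5  s[4:],s[3:]  1  'b'
   6  s[3:],s[2:]  2  'bb'
   7  s[2:],s[1:]  3  'bbb'

n(n+1)/2 = 8·9/2 = 36
Σ LCP = 0 + 1 + 2 + 0 + 1 + 1 + 2 + 3 = 10
distinct = 36 − 10 = 26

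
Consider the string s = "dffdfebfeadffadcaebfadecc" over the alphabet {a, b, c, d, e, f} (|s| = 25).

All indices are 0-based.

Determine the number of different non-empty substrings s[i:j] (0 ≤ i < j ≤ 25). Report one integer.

sorted suffixes:
  #0 SA[0]=13  'adcaebfadecc'
  #1 SA[1]=20  'adecc'
  #2 SA[2]=9  'adffadcaebfadecc'
  #3 SA[3]=16  'aebfadecc'
  #4 SA[4]=18  'bfadecc'
  #5 SA[5]=6  'bfeadffadcaebfadecc'
  #6 SA[6]=24  'c'
  #7 SA[7]=15  'caebfadecc'
  #8 SA[8]=23  'cc'
  #9 SA[9]=14  'dcaebfadecc'
  #10 SA[10]=21  'decc'
  #11 SA[11]=3  'dfebfeadffadcaebfadecc'
  #12 SA[12]=10  'dffadcaebfadecc'
  #13 SA[13]=0  'dffdfebfeadffadcaebfadecc'
  #14 SA[14]=8  'eadffadcaebfadecc'
  #15 SA[15]=17  'ebfadecc'
  #16 SA[16]=5  'ebfeadffadcaebfadecc'
  #17 SA[17]=22  'ecc'
  #18 SA[18]=12  'fadcaebfadecc'
  #19 SA[19]=19  'fadecc'
  #20 SA[20]=2  'fdfebfeadffadcaebfadecc'
  #21 SA[21]=7  'feadffadcaebfadecc'
  #22 SA[22]=4  'febfeadffadcaebfadecc'
  #23 SA[23]=11  'ffadcaebfadecc'
  #24 SA[24]=1  'ffdfebfeadffadcaebfadecc'

SA = [13, 20, 9, 16, 18, 6, 24, 15, 23, 14, 21, 3, 10, 0, 8, 17, 5, 22, 12, 19, 2, 7, 4, 11, 1]
rank  pair      lcp
   1  s[13:],s[20:]  2  'ad'
   2  s[20:],s[9:]  2  'ad'
   3  s[9:],s[16:]  1  'a'
   4  s[16:],s[18:]  0  ''
   5  s[18:],s[6:]  2  'bf'
   6  s[6:],s[24:]  0  ''
   7  s[24:],s[15:]  1  'c'
   8  s[15:],s[23:]  1  'c'
   9  s[23:],s[14:]  0  ''
  10  s[14:],s[21:]  1  'd'
  11  s[21:],s[3:]  1  'd'
  12  s[3:],s[10:]  2  'df'
  13  s[10:],s[0:]  3  'dff'
  14  s[0:],s[8:]  0  ''
  15  s[8:],s[17:]  1  'e'
  16  s[17:],s[5:]  3  'ebf'
  17  s[5:],s[22:]  1  'e'
  18  s[22:],s[12:]  0  ''
  19  s[12:],s[19:]  3  'fad'
  20  s[19:],s[2:]  1  'f'
  21  s[2:],s[7:]  1  'f'
  22  s[7:],s[4:]  2  'fe'
  23  s[4:],s[11:]  1  'f'
  24  s[11:],s[1:]  2  'ff'

n(n+1)/2 = 25·26/2 = 325
Σ LCP = 0 + 2 + 2 + 1 + 0 + 2 + 0 + 1 + 1 + 0 + 1 + 1 + 2 + 3 + 0 + 1 + 3 + 1 + 0 + 3 + 1 + 1 + 2 + 1 + 2 = 31
distinct = 325 − 31 = 294

294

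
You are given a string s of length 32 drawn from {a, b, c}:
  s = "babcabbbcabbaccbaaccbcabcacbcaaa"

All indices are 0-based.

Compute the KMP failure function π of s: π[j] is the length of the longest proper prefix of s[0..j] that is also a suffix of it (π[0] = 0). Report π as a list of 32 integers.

π[0] = 0
j=1 s[j]='a': π[1]=0 (border '')
j=2 s[j]='b': π[2]=1 (border 'b')
j=3 s[j]='c': k: 1→0; π[3]=0 (border '')
j=4 s[j]='a': π[4]=0 (border '')
j=5 s[j]='b': π[5]=1 (border 'b')
j=6 s[j]='b': k: 1→0; π[6]=1 (border 'b')
j=7 s[j]='b': k: 1→0; π[7]=1 (border 'b')
j=8 s[j]='c': k: 1→0; π[8]=0 (border '')
j=9 s[j]='a': π[9]=0 (border '')
j=10 s[j]='b': π[10]=1 (border 'b')
j=11 s[j]='b': k: 1→0; π[11]=1 (border 'b')
j=12 s[j]='a': π[12]=2 (border 'ba')
j=13 s[j]='c': k: 2→0; π[13]=0 (border '')
j=14 s[j]='c': π[14]=0 (border '')
j=15 s[j]='b': π[15]=1 (border 'b')
j=16 s[j]='a': π[16]=2 (border 'ba')
j=17 s[j]='a': k: 2→0; π[17]=0 (border '')
j=18 s[j]='c': π[18]=0 (border '')
j=19 s[j]='c': π[19]=0 (border '')
j=20 s[j]='b': π[20]=1 (border 'b')
j=21 s[j]='c': k: 1→0; π[21]=0 (border '')
j=22 s[j]='a': π[22]=0 (border '')
j=23 s[j]='b': π[23]=1 (border 'b')
j=24 s[j]='c': k: 1→0; π[24]=0 (border '')
j=25 s[j]='a': π[25]=0 (border '')
j=26 s[j]='c': π[26]=0 (border '')
j=27 s[j]='b': π[27]=1 (border 'b')
j=28 s[j]='c': k: 1→0; π[28]=0 (border '')
j=29 s[j]='a': π[29]=0 (border '')
j=30 s[j]='a': π[30]=0 (border '')
j=31 s[j]='a': π[31]=0 (border '')

[0, 0, 1, 0, 0, 1, 1, 1, 0, 0, 1, 1, 2, 0, 0, 1, 2, 0, 0, 0, 1, 0, 0, 1, 0, 0, 0, 1, 0, 0, 0, 0]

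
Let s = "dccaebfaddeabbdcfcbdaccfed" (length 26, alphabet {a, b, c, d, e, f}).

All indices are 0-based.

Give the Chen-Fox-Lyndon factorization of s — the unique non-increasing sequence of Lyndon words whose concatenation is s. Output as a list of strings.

["d", "c", "c", "aebf", "adde", "abbdcfcbdaccfed"]

emit factor 1: 'd' (i=0, period=1)
emit factor 2: 'c' (i=1, period=1)
emit factor 3: 'c' (i=2, period=1)
emit factor 4: 'aebf' (i=3, period=4)
emit factor 5: 'adde' (i=7, period=4)
emit factor 6: 'abbdcfcbdaccfed' (i=11, period=15)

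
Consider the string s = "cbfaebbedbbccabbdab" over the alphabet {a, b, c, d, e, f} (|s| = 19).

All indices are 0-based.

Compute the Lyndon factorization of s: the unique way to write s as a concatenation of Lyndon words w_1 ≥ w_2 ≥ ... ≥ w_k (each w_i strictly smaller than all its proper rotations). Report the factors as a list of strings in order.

emit factor 1: 'c' (i=0, period=1)
emit factor 2: 'bf' (i=1, period=2)
emit factor 3: 'aebbedbbcc' (i=3, period=10)
emit factor 4: 'abbd' (i=13, period=4)
emit factor 5: 'ab' (i=17, period=2)

["c", "bf", "aebbedbbcc", "abbd", "ab"]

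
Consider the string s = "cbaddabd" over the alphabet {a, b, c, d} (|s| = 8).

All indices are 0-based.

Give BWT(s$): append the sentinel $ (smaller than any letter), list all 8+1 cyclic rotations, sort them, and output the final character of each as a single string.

ddbca$bda

rank  rotation   last
    0  $cbaddabd  d
    1  abd$cbadd  d
    2  addabd$cb  b
    3  baddabd$c  c
    4  bd$cbadda  a
    5  cbaddabd$  $
    6  d$cbaddab  b
    7  dabd$cbad  d
    8  ddabd$cba  a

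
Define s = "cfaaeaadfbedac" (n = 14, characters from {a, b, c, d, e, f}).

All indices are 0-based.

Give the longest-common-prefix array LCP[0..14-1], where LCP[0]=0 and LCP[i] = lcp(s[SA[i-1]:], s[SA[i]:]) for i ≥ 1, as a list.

rank | idx | suffix
   0 |   5 | aadfbedac
   1 |   2 | aaeaadfbedac
   2 |  12 | ac
   3 |   6 | adfbedac
   4 |   3 | aeaadfbedac
   5 |   9 | bedac
   6 |  13 | c
   7 |   0 | cfaaeaadfbedac
   8 |  11 | dac
   9 |   7 | dfbedac
  10 |   4 | eaadfbedac
  11 |  10 | edac
  12 |   1 | faaeaadfbedac
  13 |   8 | fbedac

SA = [5, 2, 12, 6, 3, 9, 13, 0, 11, 7, 4, 10, 1, 8]
rank  pair      lcp
   1  s[5:],s[2:]  2  'aa'
   2  s[2:],s[12:]  1  'a'
   3  s[12:],s[6:]  1  'a'
   4  s[6:],s[3:]  1  'a'
   5  s[3:],s[9:]  0  ''
   6  s[9:],s[13:]  0  ''
   7  s[13:],s[0:]  1  'c'
   8  s[0:],s[11:]  0  ''
   9  s[11:],s[7:]  1  'd'
  10  s[7:],s[4:]  0  ''
  11  s[4:],s[10:]  1  'e'
  12  s[10:],s[1:]  0  ''
  13  s[1:],s[8:]  1  'f'

[0, 2, 1, 1, 1, 0, 0, 1, 0, 1, 0, 1, 0, 1]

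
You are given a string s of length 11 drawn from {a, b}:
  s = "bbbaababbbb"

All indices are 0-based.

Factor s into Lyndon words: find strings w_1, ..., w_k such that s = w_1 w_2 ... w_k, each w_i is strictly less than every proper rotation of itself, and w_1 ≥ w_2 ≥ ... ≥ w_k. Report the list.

emit factor 1: 'b' (i=0, period=1)
emit factor 2: 'b' (i=1, period=1)
emit factor 3: 'b' (i=2, period=1)
emit factor 4: 'aababbbb' (i=3, period=8)

["b", "b", "b", "aababbbb"]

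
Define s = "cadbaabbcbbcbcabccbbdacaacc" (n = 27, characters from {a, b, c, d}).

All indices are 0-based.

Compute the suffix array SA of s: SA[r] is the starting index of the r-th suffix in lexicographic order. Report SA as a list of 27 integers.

[4, 23, 5, 14, 21, 24, 1, 3, 6, 9, 18, 12, 7, 10, 15, 19, 26, 22, 13, 0, 8, 17, 11, 25, 16, 20, 2]

rank→(start, suffix):
  0 → (4, 'aabbcbbcbcabccbbdacaacc')
  1 → (23, 'aacc')
  2 → (5, 'abbcbbcbcabccbbdacaacc')
  3 → (14, 'abccbbdacaacc')
  4 → (21, 'acaacc')
  5 → (24, 'acc')
  6 → (1, 'adbaabbcbbcbcabccbbdacaacc')
  7 → (3, 'baabbcbbcbcabccbbdacaacc')
  8 → (6, 'bbcbbcbcabccbbdacaacc')
  9 → (9, 'bbcbcabccbbdacaacc')
  10 → (18, 'bbdacaacc')
  11 → (12, 'bcabccbbdacaacc')
  12 → (7, 'bcbbcbcabccbbdacaacc')
  13 → (10, 'bcbcabccbbdacaacc')
  14 → (15, 'bccbbdacaacc')
  15 → (19, 'bdacaacc')
  16 → (26, 'c')
  17 → (22, 'caacc')
  18 → (13, 'cabccbbdacaacc')
  19 → (0, 'cadbaabbcbbcbcabccbbdacaacc')
  20 → (8, 'cbbcbcabccbbdacaacc')
  21 → (17, 'cbbdacaacc')
  22 → (11, 'cbcabccbbdacaacc')
  23 → (25, 'cc')
  24 → (16, 'ccbbdacaacc')
  25 → (20, 'dacaacc')
  26 → (2, 'dbaabbcbbcbcabccbbdacaacc')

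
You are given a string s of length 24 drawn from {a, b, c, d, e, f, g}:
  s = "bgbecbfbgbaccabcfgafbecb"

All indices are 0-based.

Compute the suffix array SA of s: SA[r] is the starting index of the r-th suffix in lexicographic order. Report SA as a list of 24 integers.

[13, 10, 18, 23, 9, 14, 20, 2, 5, 7, 0, 12, 22, 4, 11, 15, 21, 3, 19, 6, 16, 17, 8, 1]

sorted suffixes:
  #0 SA[0]=13  'abcfgafbecb'
  #1 SA[1]=10  'accabcfgafbecb'
  #2 SA[2]=18  'afbecb'
  #3 SA[3]=23  'b'
  #4 SA[4]=9  'baccabcfgafbecb'
  #5 SA[5]=14  'bcfgafbecb'
  #6 SA[6]=20  'becb'
  #7 SA[7]=2  'becbfbgbaccabcfgafbecb'
  #8 SA[8]=5  'bfbgbaccabcfgafbecb'
  #9 SA[9]=7  'bgbaccabcfgafbecb'
  #10 SA[10]=0  'bgbecbfbgbaccabcfgafbecb'
  #11 SA[11]=12  'cabcfgafbecb'
  #12 SA[12]=22  'cb'
  #13 SA[13]=4  'cbfbgbaccabcfgafbecb'
  #14 SA[14]=11  'ccabcfgafbecb'
  #15 SA[15]=15  'cfgafbecb'
  #16 SA[16]=21  'ecb'
  #17 SA[17]=3  'ecbfbgbaccabcfgafbecb'
  #18 SA[18]=19  'fbecb'
  #19 SA[19]=6  'fbgbaccabcfgafbecb'
  #20 SA[20]=16  'fgafbecb'
  #21 SA[21]=17  'gafbecb'
  #22 SA[22]=8  'gbaccabcfgafbecb'
  #23 SA[23]=1  'gbecbfbgbaccabcfgafbecb'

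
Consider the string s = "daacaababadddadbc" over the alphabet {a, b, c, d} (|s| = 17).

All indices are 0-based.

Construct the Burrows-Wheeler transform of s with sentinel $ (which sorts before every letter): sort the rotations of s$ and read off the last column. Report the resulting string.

ccdabadbaadba$dada

rank  rotation            last
    0  $daacaababadddadbc  c
    1  aababadddadbc$daac  c
    2  aacaababadddadbc$d  d
    3  ababadddadbc$daaca  a
    4  abadddadbc$daacaab  b
    5  acaababadddadbc$da  a
    6  adbc$daacaababaddd  d
    7  adddadbc$daacaabab  b
    8  babadddadbc$daacaa  a
    9  badddadbc$daacaaba  a
   10  bc$daacaababadddad  d
   11  c$daacaababadddadb  b
   12  caababadddadbc$daa  a
   13  daacaababadddadbc$  $
   14  dadbc$daacaababadd  d
   15  dbc$daacaababaddda  a
   16  ddadbc$daacaababad  d
   17  dddadbc$daacaababa  a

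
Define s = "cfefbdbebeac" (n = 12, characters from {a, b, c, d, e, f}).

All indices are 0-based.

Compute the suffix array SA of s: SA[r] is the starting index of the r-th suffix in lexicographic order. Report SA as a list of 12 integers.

sorted suffixes:
  #0 SA[0]=10  'ac'
  #1 SA[1]=4  'bdbebeac'
  #2 SA[2]=8  'beac'
  #3 SA[3]=6  'bebeac'
  #4 SA[4]=11  'c'
  #5 SA[5]=0  'cfefbdbebeac'
  #6 SA[6]=5  'dbebeac'
  #7 SA[7]=9  'eac'
  #8 SA[8]=7  'ebeac'
  #9 SA[9]=2  'efbdbebeac'
  #10 SA[10]=3  'fbdbebeac'
  #11 SA[11]=1  'fefbdbebeac'

[10, 4, 8, 6, 11, 0, 5, 9, 7, 2, 3, 1]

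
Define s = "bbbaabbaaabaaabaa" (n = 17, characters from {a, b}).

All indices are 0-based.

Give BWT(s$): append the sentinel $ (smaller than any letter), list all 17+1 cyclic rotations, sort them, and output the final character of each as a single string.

aabbbaabaaaaabbab$

rank  rotation            last
    0  $bbbaabbaaabaaabaa  a
    1  a$bbbaabbaaabaaaba  a
    2  aa$bbbaabbaaabaaab  b
    3  aaabaa$bbbaabbaaab  b
    4  aaabaaabaa$bbbaabb  b
    5  aabaa$bbbaabbaaaba  a
    6  aabaaabaa$bbbaabba  a
    7  aabbaaabaaabaa$bbb  b
    8  abaa$bbbaabbaaabaa  a
    9  abaaabaa$bbbaabbaa  a
   10  abbaaabaaabaa$bbba  a
   11  baa$bbbaabbaaabaaa  a
   12  baaabaa$bbbaabbaaa  a
   13  baaabaaabaa$bbbaab  b
   14  baabbaaabaaabaa$bb  b
   15  bbaaabaaabaa$bbbaa  a
   16  bbaabbaaabaaabaa$b  b
   17  bbbaabbaaabaaabaa$  $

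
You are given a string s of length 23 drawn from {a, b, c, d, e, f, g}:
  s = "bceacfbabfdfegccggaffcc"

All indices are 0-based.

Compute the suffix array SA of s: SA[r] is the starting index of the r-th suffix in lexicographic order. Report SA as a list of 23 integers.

rank→(start, suffix):
  0 → (7, 'abfdfegccggaffcc')
  1 → (3, 'acfbabfdfegccggaffcc')
  2 → (18, 'affcc')
  3 → (6, 'babfdfegccggaffcc')
  4 → (0, 'bceacfbabfdfegccggaffcc')
  5 → (8, 'bfdfegccggaffcc')
  6 → (22, 'c')
  7 → (21, 'cc')
  8 → (14, 'ccggaffcc')
  9 → (1, 'ceacfbabfdfegccggaffcc')
  10 → (4, 'cfbabfdfegccggaffcc')
  11 → (15, 'cggaffcc')
  12 → (10, 'dfegccggaffcc')
  13 → (2, 'eacfbabfdfegccggaffcc')
  14 → (12, 'egccggaffcc')
  15 → (5, 'fbabfdfegccggaffcc')
  16 → (20, 'fcc')
  17 → (9, 'fdfegccggaffcc')
  18 → (11, 'fegccggaffcc')
  19 → (19, 'ffcc')
  20 → (17, 'gaffcc')
  21 → (13, 'gccggaffcc')
  22 → (16, 'ggaffcc')

[7, 3, 18, 6, 0, 8, 22, 21, 14, 1, 4, 15, 10, 2, 12, 5, 20, 9, 11, 19, 17, 13, 16]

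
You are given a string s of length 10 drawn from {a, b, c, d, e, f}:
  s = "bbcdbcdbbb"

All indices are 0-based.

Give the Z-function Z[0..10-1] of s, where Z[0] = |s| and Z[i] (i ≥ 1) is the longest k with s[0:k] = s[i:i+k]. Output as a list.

[10, 1, 0, 0, 1, 0, 0, 2, 2, 1]

Z[0]=10
i=1: i≥r, start 0; Z[1]=1 grow→box=[1,2)
i=2: i≥r, start 0; Z[2]=0
i=3: i≥r, start 0; Z[3]=0
i=4: i≥r, start 0; Z[4]=1 grow→box=[4,5)
i=5: i≥r, start 0; Z[5]=0
i=6: i≥r, start 0; Z[6]=0
i=7: i≥r, start 0; Z[7]=2 grow→box=[7,9)
i=8: min(r-i=1, Z[1]=1)=1; Z[8]=2 grow→box=[8,10)
i=9: min(r-i=1, Z[1]=1)=1; Z[9]=1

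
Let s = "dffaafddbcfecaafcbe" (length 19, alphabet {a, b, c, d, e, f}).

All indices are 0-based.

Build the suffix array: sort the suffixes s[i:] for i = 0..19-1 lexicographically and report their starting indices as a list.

[13, 3, 14, 4, 8, 17, 12, 16, 9, 7, 6, 0, 18, 11, 2, 15, 5, 10, 1]

rank→(start, suffix):
  0 → (13, 'aafcbe')
  1 → (3, 'aafddbcfecaafcbe')
  2 → (14, 'afcbe')
  3 → (4, 'afddbcfecaafcbe')
  4 → (8, 'bcfecaafcbe')
  5 → (17, 'be')
  6 → (12, 'caafcbe')
  7 → (16, 'cbe')
  8 → (9, 'cfecaafcbe')
  9 → (7, 'dbcfecaafcbe')
  10 → (6, 'ddbcfecaafcbe')
  11 → (0, 'dffaafddbcfecaafcbe')
  12 → (18, 'e')
  13 → (11, 'ecaafcbe')
  14 → (2, 'faafddbcfecaafcbe')
  15 → (15, 'fcbe')
  16 → (5, 'fddbcfecaafcbe')
  17 → (10, 'fecaafcbe')
  18 → (1, 'ffaafddbcfecaafcbe')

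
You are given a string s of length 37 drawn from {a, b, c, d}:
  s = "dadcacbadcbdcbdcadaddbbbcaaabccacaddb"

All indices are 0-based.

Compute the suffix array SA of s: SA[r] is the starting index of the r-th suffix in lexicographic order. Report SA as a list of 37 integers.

rank | idx | suffix
   0 |  25 | aaabccacaddb
   1 |  26 | aabccacaddb
   2 |  27 | abccacaddb
   3 |  31 | acaddb
   4 |   4 | acbadcbdcbdcadaddbbbcaaabccacaddb
   5 |  16 | adaddbbbcaaabccacaddb
   6 |   1 | adcacbadcbdcbdcadaddbbbcaaabccacaddb
   7 |   7 | adcbdcbdcadaddbbbcaaabccacaddb
   8 |  33 | addb
   9 |  18 | addbbbcaaabccacaddb
  10 |  36 | b
  11 |   6 | badcbdcbdcadaddbbbcaaabccacaddb
  12 |  21 | bbbcaaabccacaddb
  13 |  22 | bbcaaabccacaddb
  14 |  23 | bcaaabccacaddb
  15 |  28 | bccacaddb
  16 |  13 | bdcadaddbbbcaaabccacaddb
  17 |  10 | bdcbdcadaddbbbcaaabccacaddb
  18 |  24 | caaabccacaddb
  19 |  30 | cacaddb
  20 |   3 | cacbadcbdcbdcadaddbbbcaaabccacaddb
  21 |  15 | cadaddbbbcaaabccacaddb
  22 |  32 | caddb
  23 |   5 | cbadcbdcbdcadaddbbbcaaabccacaddb
  24 |  12 | cbdcadaddbbbcaaabccacaddb
  25 |   9 | cbdcbdcadaddbbbcaaabccacaddb
  26 |  29 | ccacaddb
  27 |   0 | dadcacbadcbdcbdcadaddbbbcaaabccacaddb
  28 |  17 | daddbbbcaaabccacaddb
  29 |  35 | db
  30 |  20 | dbbbcaaabccacaddb
  31 |   2 | dcacbadcbdcbdcadaddbbbcaaabccacaddb
  32 |  14 | dcadaddbbbcaaabccacaddb
  33 |  11 | dcbdcadaddbbbcaaabccacaddb
  34 |   8 | dcbdcbdcadaddbbbcaaabccacaddb
  35 |  34 | ddb
  36 |  19 | ddbbbcaaabccacaddb

[25, 26, 27, 31, 4, 16, 1, 7, 33, 18, 36, 6, 21, 22, 23, 28, 13, 10, 24, 30, 3, 15, 32, 5, 12, 9, 29, 0, 17, 35, 20, 2, 14, 11, 8, 34, 19]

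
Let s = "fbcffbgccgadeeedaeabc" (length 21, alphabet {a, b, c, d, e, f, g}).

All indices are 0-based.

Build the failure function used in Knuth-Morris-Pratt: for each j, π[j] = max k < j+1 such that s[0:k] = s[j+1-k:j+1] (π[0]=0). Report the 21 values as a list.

[0, 0, 0, 1, 1, 2, 0, 0, 0, 0, 0, 0, 0, 0, 0, 0, 0, 0, 0, 0, 0]

π[0] = 0
j=1 s[j]='b': π[1]=0 (border '')
j=2 s[j]='c': π[2]=0 (border '')
j=3 s[j]='f': π[3]=1 (border 'f')
j=4 s[j]='f': k: 1→0; π[4]=1 (border 'f')
j=5 s[j]='b': π[5]=2 (border 'fb')
j=6 s[j]='g': k: 2→0; π[6]=0 (border '')
j=7 s[j]='c': π[7]=0 (border '')
j=8 s[j]='c': π[8]=0 (border '')
j=9 s[j]='g': π[9]=0 (border '')
j=10 s[j]='a': π[10]=0 (border '')
j=11 s[j]='d': π[11]=0 (border '')
j=12 s[j]='e': π[12]=0 (border '')
j=13 s[j]='e': π[13]=0 (border '')
j=14 s[j]='e': π[14]=0 (border '')
j=15 s[j]='d': π[15]=0 (border '')
j=16 s[j]='a': π[16]=0 (border '')
j=17 s[j]='e': π[17]=0 (border '')
j=18 s[j]='a': π[18]=0 (border '')
j=19 s[j]='b': π[19]=0 (border '')
j=20 s[j]='c': π[20]=0 (border '')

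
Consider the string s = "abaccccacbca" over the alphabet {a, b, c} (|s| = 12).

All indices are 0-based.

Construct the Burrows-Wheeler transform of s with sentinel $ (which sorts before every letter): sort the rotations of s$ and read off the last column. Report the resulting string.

ac$cbacbcacca

rank  rotation       last
    0  $abaccccacbca  a
    1  a$abaccccacbc  c
    2  abaccccacbca$  $
    3  acbca$abacccc  c
    4  accccacbca$ab  b
    5  baccccacbca$a  a
    6  bca$abaccccac  c
    7  ca$abaccccacb  b
    8  cacbca$abaccc  c
    9  cbca$abacccca  a
   10  ccacbca$abacc  c
   11  cccacbca$abac  c
   12  ccccacbca$aba  a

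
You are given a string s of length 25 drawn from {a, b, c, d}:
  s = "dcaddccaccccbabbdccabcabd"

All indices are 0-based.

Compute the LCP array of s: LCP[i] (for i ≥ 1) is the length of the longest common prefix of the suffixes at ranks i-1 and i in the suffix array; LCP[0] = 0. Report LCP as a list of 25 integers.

[0, 2, 2, 1, 1, 0, 1, 1, 1, 2, 0, 3, 2, 2, 1, 1, 3, 2, 2, 3, 0, 1, 2, 4, 1]

rank | idx | suffix
   0 |  13 | abbdccabcabd
   1 |  19 | abcabd
   2 |  22 | abd
   3 |   7 | accccbabbdccabcabd
   4 |   2 | addccaccccbabbdccabcabd
   5 |  12 | babbdccabcabd
   6 |  14 | bbdccabcabd
   7 |  20 | bcabd
   8 |  23 | bd
   9 |  15 | bdccabcabd
  10 |  18 | cabcabd
  11 |  21 | cabd
  12 |   6 | caccccbabbdccabcabd
  13 |   1 | caddccaccccbabbdccabcabd
  14 |  11 | cbabbdccabcabd
  15 |  17 | ccabcabd
  16 |   5 | ccaccccbabbdccabcabd
  17 |  10 | ccbabbdccabcabd
  18 |   9 | cccbabbdccabcabd
  19 |   8 | ccccbabbdccabcabd
  20 |  24 | d
  21 |   0 | dcaddccaccccbabbdccabcabd
  22 |  16 | dccabcabd
  23 |   4 | dccaccccbabbdccabcabd
  24 |   3 | ddccaccccbabbdccabcabd

SA = [13, 19, 22, 7, 2, 12, 14, 20, 23, 15, 18, 21, 6, 1, 11, 17, 5, 10, 9, 8, 24, 0, 16, 4, 3]
rank  pair      lcp
   1  s[13:],s[19:]  2  'ab'
   2  s[19:],s[22:]  2  'ab'
   3  s[22:],s[7:]  1  'a'
   4  s[7:],s[2:]  1  'a'
   5  s[2:],s[12:]  0  ''
   6  s[12:],s[14:]  1  'b'
   7  s[14:],s[20:]  1  'b'
   8  s[20:],s[23:]  1  'b'
   9  s[23:],s[15:]  2  'bd'
  10  s[15:],s[18:]  0  ''
  11  s[18:],s[21:]  3  'cab'
  12  s[21:],s[6:]  2  'ca'
  13  s[6:],s[1:]  2  'ca'
  14  s[1:],s[11:]  1  'c'
  15  s[11:],s[17:]  1  'c'
  16  s[17:],s[5:]  3  'cca'
  17  s[5:],s[10:]  2  'cc'
  18  s[10:],s[9:]  2  'cc'
  19  s[9:],s[8:]  3  'ccc'
  20  s[8:],s[24:]  0  ''
  21  s[24:],s[0:]  1  'd'
  22  s[0:],s[16:]  2  'dc'
  23  s[16:],s[4:]  4  'dcca'
  24  s[4:],s[3:]  1  'd'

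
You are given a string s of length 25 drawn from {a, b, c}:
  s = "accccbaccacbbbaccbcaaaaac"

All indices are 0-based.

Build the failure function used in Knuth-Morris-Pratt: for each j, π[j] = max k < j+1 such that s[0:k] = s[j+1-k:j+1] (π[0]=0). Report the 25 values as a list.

[0, 0, 0, 0, 0, 0, 1, 2, 3, 1, 2, 0, 0, 0, 1, 2, 3, 0, 0, 1, 1, 1, 1, 1, 2]

π[0] = 0
j=1 s[j]='c': π[1]=0 (border '')
j=2 s[j]='c': π[2]=0 (border '')
j=3 s[j]='c': π[3]=0 (border '')
j=4 s[j]='c': π[4]=0 (border '')
j=5 s[j]='b': π[5]=0 (border '')
j=6 s[j]='a': π[6]=1 (border 'a')
j=7 s[j]='c': π[7]=2 (border 'ac')
j=8 s[j]='c': π[8]=3 (border 'acc')
j=9 s[j]='a': k: 3→0; π[9]=1 (border 'a')
j=10 s[j]='c': π[10]=2 (border 'ac')
j=11 s[j]='b': k: 2→0; π[11]=0 (border '')
j=12 s[j]='b': π[12]=0 (border '')
j=13 s[j]='b': π[13]=0 (border '')
j=14 s[j]='a': π[14]=1 (border 'a')
j=15 s[j]='c': π[15]=2 (border 'ac')
j=16 s[j]='c': π[16]=3 (border 'acc')
j=17 s[j]='b': k: 3→0; π[17]=0 (border '')
j=18 s[j]='c': π[18]=0 (border '')
j=19 s[j]='a': π[19]=1 (border 'a')
j=20 s[j]='a': k: 1→0; π[20]=1 (border 'a')
j=21 s[j]='a': k: 1→0; π[21]=1 (border 'a')
j=22 s[j]='a': k: 1→0; π[22]=1 (border 'a')
j=23 s[j]='a': k: 1→0; π[23]=1 (border 'a')
j=24 s[j]='c': π[24]=2 (border 'ac')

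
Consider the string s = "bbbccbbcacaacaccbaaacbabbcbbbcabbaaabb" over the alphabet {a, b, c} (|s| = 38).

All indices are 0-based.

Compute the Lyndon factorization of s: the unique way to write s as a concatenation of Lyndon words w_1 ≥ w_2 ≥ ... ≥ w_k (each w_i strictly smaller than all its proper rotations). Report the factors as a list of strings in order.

emit factor 1: 'bbbccbbc' (i=0, period=8)
emit factor 2: 'ac' (i=8, period=2)
emit factor 3: 'aacaccb' (i=10, period=7)
emit factor 4: 'aaacbabbcbbbcabb' (i=17, period=16)
emit factor 5: 'aaabb' (i=33, period=5)

["bbbccbbc", "ac", "aacaccb", "aaacbabbcbbbcabb", "aaabb"]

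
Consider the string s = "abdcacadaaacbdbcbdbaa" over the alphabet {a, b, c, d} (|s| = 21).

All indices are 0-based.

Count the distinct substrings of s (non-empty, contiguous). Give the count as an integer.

203

rank→(start, suffix):
  0 → (20, 'a')
  1 → (19, 'aa')
  2 → (8, 'aaacbdbcbdbaa')
  3 → (9, 'aacbdbcbdbaa')
  4 → (0, 'abdcacadaaacbdbcbdbaa')
  5 → (4, 'acadaaacbdbcbdbaa')
  6 → (10, 'acbdbcbdbaa')
  7 → (6, 'adaaacbdbcbdbaa')
  8 → (18, 'baa')
  9 → (14, 'bcbdbaa')
  10 → (16, 'bdbaa')
  11 → (12, 'bdbcbdbaa')
  12 → (1, 'bdcacadaaacbdbcbdbaa')
  13 → (3, 'cacadaaacbdbcbdbaa')
  14 → (5, 'cadaaacbdbcbdbaa')
  15 → (15, 'cbdbaa')
  16 → (11, 'cbdbcbdbaa')
  17 → (7, 'daaacbdbcbdbaa')
  18 → (17, 'dbaa')
  19 → (13, 'dbcbdbaa')
  20 → (2, 'dcacadaaacbdbcbdbaa')

SA = [20, 19, 8, 9, 0, 4, 10, 6, 18, 14, 16, 12, 1, 3, 5, 15, 11, 7, 17, 13, 2]
i: (SA[i-1],SA[i]) lcp shared
  1: (20,19) 1 'a'
  2: (19,8) 2 'aa'
  3: (8,9) 2 'aa'
  4: (9,0) 1 'a'
  5: (0,4) 1 'a'
  6: (4,10) 2 'ac'
  7: (10,6) 1 'a'
  8: (6,18) 0 ''
  9: (18,14) 1 'b'
  10: (14,16) 1 'b'
  11: (16,12) 3 'bdb'
  12: (12,1) 2 'bd'
  13: (1,3) 0 ''
  14: (3,5) 2 'ca'
  15: (5,15) 1 'c'
  16: (15,11) 4 'cbdb'
  17: (11,7) 0 ''
  18: (7,17) 1 'd'
  19: (17,13) 2 'db'
  20: (13,2) 1 'd'

n(n+1)/2 = 21·22/2 = 231
Σ LCP = 0 + 1 + 2 + 2 + 1 + 1 + 2 + 1 + 0 + 1 + 1 + 3 + 2 + 0 + 2 + 1 + 4 + 0 + 1 + 2 + 1 = 28
distinct = 231 − 28 = 203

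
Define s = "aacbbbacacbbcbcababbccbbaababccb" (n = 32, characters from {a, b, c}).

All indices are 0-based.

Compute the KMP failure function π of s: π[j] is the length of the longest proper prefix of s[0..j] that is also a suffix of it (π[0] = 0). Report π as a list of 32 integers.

[0, 1, 0, 0, 0, 0, 1, 0, 1, 0, 0, 0, 0, 0, 0, 1, 0, 1, 0, 0, 0, 0, 0, 0, 1, 2, 0, 1, 0, 0, 0, 0]

π[0] = 0
j=1 s[j]='a': π[1]=1 (border 'a')
j=2 s[j]='c': k: 1→0; π[2]=0 (border '')
j=3 s[j]='b': π[3]=0 (border '')
j=4 s[j]='b': π[4]=0 (border '')
j=5 s[j]='b': π[5]=0 (border '')
j=6 s[j]='a': π[6]=1 (border 'a')
j=7 s[j]='c': k: 1→0; π[7]=0 (border '')
j=8 s[j]='a': π[8]=1 (border 'a')
j=9 s[j]='c': k: 1→0; π[9]=0 (border '')
j=10 s[j]='b': π[10]=0 (border '')
j=11 s[j]='b': π[11]=0 (border '')
j=12 s[j]='c': π[12]=0 (border '')
j=13 s[j]='b': π[13]=0 (border '')
j=14 s[j]='c': π[14]=0 (border '')
j=15 s[j]='a': π[15]=1 (border 'a')
j=16 s[j]='b': k: 1→0; π[16]=0 (border '')
j=17 s[j]='a': π[17]=1 (border 'a')
j=18 s[j]='b': k: 1→0; π[18]=0 (border '')
j=19 s[j]='b': π[19]=0 (border '')
j=20 s[j]='c': π[20]=0 (border '')
j=21 s[j]='c': π[21]=0 (border '')
j=22 s[j]='b': π[22]=0 (border '')
j=23 s[j]='b': π[23]=0 (border '')
j=24 s[j]='a': π[24]=1 (border 'a')
j=25 s[j]='a': π[25]=2 (border 'aa')
j=26 s[j]='b': k: 2→1→0; π[26]=0 (border '')
j=27 s[j]='a': π[27]=1 (border 'a')
j=28 s[j]='b': k: 1→0; π[28]=0 (border '')
j=29 s[j]='c': π[29]=0 (border '')
j=30 s[j]='c': π[30]=0 (border '')
j=31 s[j]='b': π[31]=0 (border '')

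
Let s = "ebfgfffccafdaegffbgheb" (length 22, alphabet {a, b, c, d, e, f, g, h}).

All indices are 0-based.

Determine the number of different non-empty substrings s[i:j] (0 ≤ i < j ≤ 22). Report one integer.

rank | idx | suffix
   0 |  12 | aegffbgheb
   1 |   9 | afdaegffbgheb
   2 |  21 | b
   3 |   1 | bfgfffccafdaegffbgheb
   4 |  17 | bgheb
   5 |   8 | cafdaegffbgheb
   6 |   7 | ccafdaegffbgheb
   7 |  11 | daegffbgheb
   8 |  20 | eb
   9 |   0 | ebfgfffccafdaegffbgheb
  10 |  13 | egffbgheb
  11 |  16 | fbgheb
  12 |   6 | fccafdaegffbgheb
  13 |  10 | fdaegffbgheb
  14 |  15 | ffbgheb
  15 |   5 | ffccafdaegffbgheb
  16 |   4 | fffccafdaegffbgheb
  17 |   2 | fgfffccafdaegffbgheb
  18 |  14 | gffbgheb
  19 |   3 | gfffccafdaegffbgheb
  20 |  18 | gheb
  21 |  19 | heb

SA = [12, 9, 21, 1, 17, 8, 7, 11, 20, 0, 13, 16, 6, 10, 15, 5, 4, 2, 14, 3, 18, 19]
i: (SA[i-1],SA[i]) lcp shared
  1: (12,9) 1 'a'
  2: (9,21) 0 ''
  3: (21,1) 1 'b'
  4: (1,17) 1 'b'
  5: (17,8) 0 ''
  6: (8,7) 1 'c'
  7: (7,11) 0 ''
  8: (11,20) 0 ''
  9: (20,0) 2 'eb'
  10: (0,13) 1 'e'
  11: (13,16) 0 ''
  12: (16,6) 1 'f'
  13: (6,10) 1 'f'
  14: (10,15) 1 'f'
  15: (15,5) 2 'ff'
  16: (5,4) 2 'ff'
  17: (4,2) 1 'f'
  18: (2,14) 0 ''
  19: (14,3) 3 'gff'
  20: (3,18) 1 'g'
  21: (18,19) 0 ''

n(n+1)/2 = 22·23/2 = 253
Σ LCP = 0 + 1 + 0 + 1 + 1 + 0 + 1 + 0 + 0 + 2 + 1 + 0 + 1 + 1 + 1 + 2 + 2 + 1 + 0 + 3 + 1 + 0 = 19
distinct = 253 − 19 = 234

234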